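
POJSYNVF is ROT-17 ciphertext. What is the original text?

P(15): 15−17=-2≡24 → Y
O(14): 14−17=-3≡23 → X
J(9): 9−17=-8≡18 → S
S(18): 18−17=1 → B
Y(24): 24−17=7 → H
N(13): 13−17=-4≡22 → W
V(21): 21−17=4 → E
F(5): 5−17=-12≡14 → O

YXSBHWEO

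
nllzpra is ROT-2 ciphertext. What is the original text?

n(13): 13−2=11 → l
l(11): 11−2=9 → j
l(11): 11−2=9 → j
z(25): 25−2=23 → x
p(15): 15−2=13 → n
r(17): 17−2=15 → p
a(0): 0−2=-2≡24 → y

ljjxnpy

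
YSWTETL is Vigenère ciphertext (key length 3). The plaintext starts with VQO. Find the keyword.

DCI

Subtract each crib letter from the matching ciphertext letter (mod 26):
Y(24)−V(21)=3 → D
S(18)−Q(16)=2 → C
W(22)−O(14)=8 → I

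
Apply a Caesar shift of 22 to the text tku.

t(19): 19+22=41≡15 → p
k(10): 10+22=32≡6 → g
u(20): 20+22=42≡16 → q

pgq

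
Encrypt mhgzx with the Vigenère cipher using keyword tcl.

Repeat the key across the message: tcltc
m(12)+t(19): 31≡5 → f
h(7)+c(2): 9 → j
g(6)+l(11): 17 → r
z(25)+t(19): 44≡18 → s
x(23)+c(2): 25 → z

fjrsz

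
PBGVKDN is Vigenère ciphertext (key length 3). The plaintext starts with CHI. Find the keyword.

NUY

Subtract each crib letter from the matching ciphertext letter (mod 26):
P(15)−C(2)=13 → N
B(1)−H(7)=-6≡20 → U
G(6)−I(8)=-2≡24 → Y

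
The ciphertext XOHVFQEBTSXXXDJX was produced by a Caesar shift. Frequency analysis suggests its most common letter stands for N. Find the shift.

The most frequent ciphertext letter is X (appears 5 times).
X is position 23; N is position 13.
Shift = 10.

10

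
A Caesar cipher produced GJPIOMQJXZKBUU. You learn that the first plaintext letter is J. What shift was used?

From the crib: G(6)−J(9)=-3≡23, so the shift is 23.

23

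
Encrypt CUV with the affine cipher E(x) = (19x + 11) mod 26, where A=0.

XBU

C(2): 19·2+11=49≡23 → X
U(20): 19·20+11=391≡1 → B
V(21): 19·21+11=410≡20 → U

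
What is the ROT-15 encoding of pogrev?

p(15): 15+15=30≡4 → e
o(14): 14+15=29≡3 → d
g(6): 6+15=21 → v
r(17): 17+15=32≡6 → g
e(4): 4+15=19 → t
v(21): 21+15=36≡10 → k

edvgtk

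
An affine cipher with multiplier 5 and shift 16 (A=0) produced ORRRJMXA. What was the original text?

KVVVJURC

The inverse of 5 mod 26 is 21, since 5·21=105≡1. Apply D(y)=21·(y−16) mod 26:
O(14): 21·(14−16)=-42≡10 → K
R(17): 21·(17−16)=21 → V
R(17): 21·(17−16)=21 → V
R(17): 21·(17−16)=21 → V
J(9): 21·(9−16)=-147≡9 → J
M(12): 21·(12−16)=-84≡20 → U
X(23): 21·(23−16)=147≡17 → R
A(0): 21·(0−16)=-336≡2 → C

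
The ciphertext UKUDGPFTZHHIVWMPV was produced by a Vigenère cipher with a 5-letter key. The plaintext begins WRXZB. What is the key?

YTXEF

Subtract each crib letter from the matching ciphertext letter (mod 26):
U(20)−W(22)=-2≡24 → Y
K(10)−R(17)=-7≡19 → T
U(20)−X(23)=-3≡23 → X
D(3)−Z(25)=-22≡4 → E
G(6)−B(1)=5 → F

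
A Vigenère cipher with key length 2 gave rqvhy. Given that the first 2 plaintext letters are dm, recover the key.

oe

Subtract each crib letter from the matching ciphertext letter (mod 26):
r(17)−d(3)=14 → o
q(16)−m(12)=4 → e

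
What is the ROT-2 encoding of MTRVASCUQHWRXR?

M(12): 12+2=14 → O
T(19): 19+2=21 → V
R(17): 17+2=19 → T
V(21): 21+2=23 → X
A(0): 0+2=2 → C
S(18): 18+2=20 → U
C(2): 2+2=4 → E
U(20): 20+2=22 → W
Q(16): 16+2=18 → S
H(7): 7+2=9 → J
W(22): 22+2=24 → Y
R(17): 17+2=19 → T
X(23): 23+2=25 → Z
R(17): 17+2=19 → T

OVTXCUEWSJYTZT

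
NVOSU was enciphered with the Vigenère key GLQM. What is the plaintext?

Repeat the key across the ciphertext: GLQMG
N(13)−G(6): 7 → H
V(21)−L(11): 10 → K
O(14)−Q(16): -2≡24 → Y
S(18)−M(12): 6 → G
U(20)−G(6): 14 → O

HKYGO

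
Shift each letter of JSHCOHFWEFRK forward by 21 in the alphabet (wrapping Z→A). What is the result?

ENCXJCARZAMF

J(9): 9+21=30≡4 → E
S(18): 18+21=39≡13 → N
H(7): 7+21=28≡2 → C
C(2): 2+21=23 → X
O(14): 14+21=35≡9 → J
H(7): 7+21=28≡2 → C
F(5): 5+21=26≡0 → A
W(22): 22+21=43≡17 → R
E(4): 4+21=25 → Z
F(5): 5+21=26≡0 → A
R(17): 17+21=38≡12 → M
K(10): 10+21=31≡5 → F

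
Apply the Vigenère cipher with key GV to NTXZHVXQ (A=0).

TODUNQDL

Repeat the key across the message: GVGVGVGV
N(13)+G(6): 19 → T
T(19)+V(21): 40≡14 → O
X(23)+G(6): 29≡3 → D
Z(25)+V(21): 46≡20 → U
H(7)+G(6): 13 → N
V(21)+V(21): 42≡16 → Q
X(23)+G(6): 29≡3 → D
Q(16)+V(21): 37≡11 → L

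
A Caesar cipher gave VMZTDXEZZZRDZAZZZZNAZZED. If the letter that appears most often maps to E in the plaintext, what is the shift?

The most frequent ciphertext letter is Z (appears 11 times).
Z is position 25; E is position 4.
Shift = 21.

21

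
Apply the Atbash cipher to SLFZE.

S(18) → H(7)
L(11) → O(14)
F(5) → U(20)
Z(25) → A(0)
E(4) → V(21)

HOUAV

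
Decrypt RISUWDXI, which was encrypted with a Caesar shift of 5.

MDNPRYSD

R(17): 17−5=12 → M
I(8): 8−5=3 → D
S(18): 18−5=13 → N
U(20): 20−5=15 → P
W(22): 22−5=17 → R
D(3): 3−5=-2≡24 → Y
X(23): 23−5=18 → S
I(8): 8−5=3 → D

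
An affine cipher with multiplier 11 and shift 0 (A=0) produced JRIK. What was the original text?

PLWI

The inverse of 11 mod 26 is 19, since 11·19=209≡1. Apply D(y)=19·(y−0) mod 26:
J(9): 19·(9−0)=171≡15 → P
R(17): 19·(17−0)=323≡11 → L
I(8): 19·(8−0)=152≡22 → W
K(10): 19·(10−0)=190≡8 → I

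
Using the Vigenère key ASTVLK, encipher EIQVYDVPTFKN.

EAJQJNVHMAVX

Repeat the key across the message: ASTVLKASTVLK
E(4)+A(0): 4 → E
I(8)+S(18): 26≡0 → A
Q(16)+T(19): 35≡9 → J
V(21)+V(21): 42≡16 → Q
Y(24)+L(11): 35≡9 → J
D(3)+K(10): 13 → N
V(21)+A(0): 21 → V
P(15)+S(18): 33≡7 → H
T(19)+T(19): 38≡12 → M
F(5)+V(21): 26≡0 → A
K(10)+L(11): 21 → V
N(13)+K(10): 23 → X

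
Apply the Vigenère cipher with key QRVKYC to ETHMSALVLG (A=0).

UKCWQCBMGQ

Repeat the key across the message: QRVKYCQRVK
E(4)+Q(16): 20 → U
T(19)+R(17): 36≡10 → K
H(7)+V(21): 28≡2 → C
M(12)+K(10): 22 → W
S(18)+Y(24): 42≡16 → Q
A(0)+C(2): 2 → C
L(11)+Q(16): 27≡1 → B
V(21)+R(17): 38≡12 → M
L(11)+V(21): 32≡6 → G
G(6)+K(10): 16 → Q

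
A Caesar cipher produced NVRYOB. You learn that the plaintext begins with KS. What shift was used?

3

From the crib: N(13)−K(10)=3, so the shift is 3.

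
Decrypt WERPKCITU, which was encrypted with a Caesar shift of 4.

SANLGYEPQ

W(22): 22−4=18 → S
E(4): 4−4=0 → A
R(17): 17−4=13 → N
P(15): 15−4=11 → L
K(10): 10−4=6 → G
C(2): 2−4=-2≡24 → Y
I(8): 8−4=4 → E
T(19): 19−4=15 → P
U(20): 20−4=16 → Q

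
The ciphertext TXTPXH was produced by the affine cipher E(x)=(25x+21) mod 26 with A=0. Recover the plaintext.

CYCGYO

The inverse of 25 mod 26 is 25, since 25·25=625≡1. Apply D(y)=25·(y−21) mod 26:
T(19): 25·(19−21)=-50≡2 → C
X(23): 25·(23−21)=50≡24 → Y
T(19): 25·(19−21)=-50≡2 → C
P(15): 25·(15−21)=-150≡6 → G
X(23): 25·(23−21)=50≡24 → Y
H(7): 25·(7−21)=-350≡14 → O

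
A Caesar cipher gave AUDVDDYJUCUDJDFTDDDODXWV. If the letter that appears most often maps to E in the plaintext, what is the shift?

The most frequent ciphertext letter is D (appears 9 times).
D is position 3; E is position 4.
Shift = -1≡25.

25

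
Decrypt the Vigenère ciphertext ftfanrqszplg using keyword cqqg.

Repeat the key across the ciphertext: cqqgcqqgcqqg
f(5)−c(2): 3 → d
t(19)−q(16): 3 → d
f(5)−q(16): -11≡15 → p
a(0)−g(6): -6≡20 → u
n(13)−c(2): 11 → l
r(17)−q(16): 1 → b
q(16)−q(16): 0 → a
s(18)−g(6): 12 → m
z(25)−c(2): 23 → x
p(15)−q(16): -1≡25 → z
l(11)−q(16): -5≡21 → v
g(6)−g(6): 0 → a

ddpulbamxzva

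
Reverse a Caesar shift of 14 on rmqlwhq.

r(17): 17−14=3 → d
m(12): 12−14=-2≡24 → y
q(16): 16−14=2 → c
l(11): 11−14=-3≡23 → x
w(22): 22−14=8 → i
h(7): 7−14=-7≡19 → t
q(16): 16−14=2 → c

dycxitc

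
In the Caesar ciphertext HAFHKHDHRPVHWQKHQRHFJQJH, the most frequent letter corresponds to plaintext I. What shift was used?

The most frequent ciphertext letter is H (appears 8 times).
H is position 7; I is position 8.
Shift = -1≡25.

25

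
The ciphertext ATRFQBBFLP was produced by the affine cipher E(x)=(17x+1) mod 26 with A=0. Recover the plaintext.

DYEOHAAOWK

The inverse of 17 mod 26 is 23, since 17·23=391≡1. Apply D(y)=23·(y−1) mod 26:
A(0): 23·(0−1)=-23≡3 → D
T(19): 23·(19−1)=414≡24 → Y
R(17): 23·(17−1)=368≡4 → E
F(5): 23·(5−1)=92≡14 → O
Q(16): 23·(16−1)=345≡7 → H
B(1): 23·(1−1)=0 → A
B(1): 23·(1−1)=0 → A
F(5): 23·(5−1)=92≡14 → O
L(11): 23·(11−1)=230≡22 → W
P(15): 23·(15−1)=322≡10 → K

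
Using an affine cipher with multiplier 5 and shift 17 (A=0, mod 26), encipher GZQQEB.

G(6): 5·6+17=47≡21 → V
Z(25): 5·25+17=142≡12 → M
Q(16): 5·16+17=97≡19 → T
Q(16): 5·16+17=97≡19 → T
E(4): 5·4+17=37≡11 → L
B(1): 5·1+17=22 → W

VMTTLW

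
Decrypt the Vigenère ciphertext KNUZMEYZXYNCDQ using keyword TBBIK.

RMTRCLXYPOUBCI

Repeat the key across the ciphertext: TBBIKTBBIKTBBI
K(10)−T(19): -9≡17 → R
N(13)−B(1): 12 → M
U(20)−B(1): 19 → T
Z(25)−I(8): 17 → R
M(12)−K(10): 2 → C
E(4)−T(19): -15≡11 → L
Y(24)−B(1): 23 → X
Z(25)−B(1): 24 → Y
X(23)−I(8): 15 → P
Y(24)−K(10): 14 → O
N(13)−T(19): -6≡20 → U
C(2)−B(1): 1 → B
D(3)−B(1): 2 → C
Q(16)−I(8): 8 → I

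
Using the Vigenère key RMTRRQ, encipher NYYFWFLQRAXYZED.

EKRWNVCCKROOQQW

Repeat the key across the message: RMTRRQRMTRRQRMT
N(13)+R(17): 30≡4 → E
Y(24)+M(12): 36≡10 → K
Y(24)+T(19): 43≡17 → R
F(5)+R(17): 22 → W
W(22)+R(17): 39≡13 → N
F(5)+Q(16): 21 → V
L(11)+R(17): 28≡2 → C
Q(16)+M(12): 28≡2 → C
R(17)+T(19): 36≡10 → K
A(0)+R(17): 17 → R
X(23)+R(17): 40≡14 → O
Y(24)+Q(16): 40≡14 → O
Z(25)+R(17): 42≡16 → Q
E(4)+M(12): 16 → Q
D(3)+T(19): 22 → W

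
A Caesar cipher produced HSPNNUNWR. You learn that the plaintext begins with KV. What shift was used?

23

From the crib: H(7)−K(10)=-3≡23, so the shift is 23.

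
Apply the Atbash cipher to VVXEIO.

V(21) → E(4)
V(21) → E(4)
X(23) → C(2)
E(4) → V(21)
I(8) → R(17)
O(14) → L(11)

EECVRL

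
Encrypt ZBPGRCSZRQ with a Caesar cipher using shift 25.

Z(25): 25+25=50≡24 → Y
B(1): 1+25=26≡0 → A
P(15): 15+25=40≡14 → O
G(6): 6+25=31≡5 → F
R(17): 17+25=42≡16 → Q
C(2): 2+25=27≡1 → B
S(18): 18+25=43≡17 → R
Z(25): 25+25=50≡24 → Y
R(17): 17+25=42≡16 → Q
Q(16): 16+25=41≡15 → P

YAOFQBRYQP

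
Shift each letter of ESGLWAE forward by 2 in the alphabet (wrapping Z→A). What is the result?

GUINYCG

E(4): 4+2=6 → G
S(18): 18+2=20 → U
G(6): 6+2=8 → I
L(11): 11+2=13 → N
W(22): 22+2=24 → Y
A(0): 0+2=2 → C
E(4): 4+2=6 → G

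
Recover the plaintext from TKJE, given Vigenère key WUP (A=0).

Repeat the key across the ciphertext: WUPW
T(19)−W(22): -3≡23 → X
K(10)−U(20): -10≡16 → Q
J(9)−P(15): -6≡20 → U
E(4)−W(22): -18≡8 → I

XQUI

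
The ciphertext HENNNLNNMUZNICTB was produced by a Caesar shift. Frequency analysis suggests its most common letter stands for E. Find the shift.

9

The most frequent ciphertext letter is N (appears 6 times).
N is position 13; E is position 4.
Shift = 9.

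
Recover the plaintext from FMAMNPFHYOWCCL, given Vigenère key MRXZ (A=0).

Repeat the key across the ciphertext: MRXZMRXZMRXZMR
F(5)−M(12): -7≡19 → T
M(12)−R(17): -5≡21 → V
A(0)−X(23): -23≡3 → D
M(12)−Z(25): -13≡13 → N
N(13)−M(12): 1 → B
P(15)−R(17): -2≡24 → Y
F(5)−X(23): -18≡8 → I
H(7)−Z(25): -18≡8 → I
Y(24)−M(12): 12 → M
O(14)−R(17): -3≡23 → X
W(22)−X(23): -1≡25 → Z
C(2)−Z(25): -23≡3 → D
C(2)−M(12): -10≡16 → Q
L(11)−R(17): -6≡20 → U

TVDNBYIIMXZDQU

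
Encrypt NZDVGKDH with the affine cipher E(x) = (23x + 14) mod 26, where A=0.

BRFDWKFT

N(13): 23·13+14=313≡1 → B
Z(25): 23·25+14=589≡17 → R
D(3): 23·3+14=83≡5 → F
V(21): 23·21+14=497≡3 → D
G(6): 23·6+14=152≡22 → W
K(10): 23·10+14=244≡10 → K
D(3): 23·3+14=83≡5 → F
H(7): 23·7+14=175≡19 → T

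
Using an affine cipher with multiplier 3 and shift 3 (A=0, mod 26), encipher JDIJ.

EMBE

J(9): 3·9+3=30≡4 → E
D(3): 3·3+3=12 → M
I(8): 3·8+3=27≡1 → B
J(9): 3·9+3=30≡4 → E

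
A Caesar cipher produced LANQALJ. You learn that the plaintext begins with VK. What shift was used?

From the crib: L(11)−V(21)=-10≡16, so the shift is 16.

16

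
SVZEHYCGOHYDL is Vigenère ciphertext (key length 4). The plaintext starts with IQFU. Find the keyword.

Subtract each crib letter from the matching ciphertext letter (mod 26):
S(18)−I(8)=10 → K
V(21)−Q(16)=5 → F
Z(25)−F(5)=20 → U
E(4)−U(20)=-16≡10 → K

KFUK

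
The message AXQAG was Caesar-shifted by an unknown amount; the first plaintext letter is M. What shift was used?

From the crib: A(0)−M(12)=-12≡14, so the shift is 14.

14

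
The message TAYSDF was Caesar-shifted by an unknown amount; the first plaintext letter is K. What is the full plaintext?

KRPJUW

From the crib: T(19)−K(10)=9, so the shift is 9.
Subtract 9 from each ciphertext letter:
T(19): 19−9=10 → K
A(0): 0−9=-9≡17 → R
Y(24): 24−9=15 → P
S(18): 18−9=9 → J
D(3): 3−9=-6≡20 → U
F(5): 5−9=-4≡22 → W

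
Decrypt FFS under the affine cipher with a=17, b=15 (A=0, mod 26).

The inverse of 17 mod 26 is 23, since 17·23=391≡1. Apply D(y)=23·(y−15) mod 26:
F(5): 23·(5−15)=-230≡4 → E
F(5): 23·(5−15)=-230≡4 → E
S(18): 23·(18−15)=69≡17 → R

EER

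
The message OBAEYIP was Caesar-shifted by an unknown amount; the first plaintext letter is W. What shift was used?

From the crib: O(14)−W(22)=-8≡18, so the shift is 18.

18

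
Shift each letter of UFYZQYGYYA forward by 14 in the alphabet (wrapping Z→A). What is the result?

U(20): 20+14=34≡8 → I
F(5): 5+14=19 → T
Y(24): 24+14=38≡12 → M
Z(25): 25+14=39≡13 → N
Q(16): 16+14=30≡4 → E
Y(24): 24+14=38≡12 → M
G(6): 6+14=20 → U
Y(24): 24+14=38≡12 → M
Y(24): 24+14=38≡12 → M
A(0): 0+14=14 → O

ITMNEMUMMO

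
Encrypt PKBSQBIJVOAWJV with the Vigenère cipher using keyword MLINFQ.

BVJFVRUUDBFMVG

Repeat the key across the message: MLINFQMLINFQML
P(15)+M(12): 27≡1 → B
K(10)+L(11): 21 → V
B(1)+I(8): 9 → J
S(18)+N(13): 31≡5 → F
Q(16)+F(5): 21 → V
B(1)+Q(16): 17 → R
I(8)+M(12): 20 → U
J(9)+L(11): 20 → U
V(21)+I(8): 29≡3 → D
O(14)+N(13): 27≡1 → B
A(0)+F(5): 5 → F
W(22)+Q(16): 38≡12 → M
J(9)+M(12): 21 → V
V(21)+L(11): 32≡6 → G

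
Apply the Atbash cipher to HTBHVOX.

H(7) → S(18)
T(19) → G(6)
B(1) → Y(24)
H(7) → S(18)
V(21) → E(4)
O(14) → L(11)
X(23) → C(2)

SGYSELC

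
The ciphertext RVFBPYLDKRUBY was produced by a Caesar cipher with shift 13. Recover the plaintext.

EISOCLYQXEHOL

R(17): 17−13=4 → E
V(21): 21−13=8 → I
F(5): 5−13=-8≡18 → S
B(1): 1−13=-12≡14 → O
P(15): 15−13=2 → C
Y(24): 24−13=11 → L
L(11): 11−13=-2≡24 → Y
D(3): 3−13=-10≡16 → Q
K(10): 10−13=-3≡23 → X
R(17): 17−13=4 → E
U(20): 20−13=7 → H
B(1): 1−13=-12≡14 → O
Y(24): 24−13=11 → L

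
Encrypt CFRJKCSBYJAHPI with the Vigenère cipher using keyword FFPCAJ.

Repeat the key across the message: FFPCAJFFPCAJFF
C(2)+F(5): 7 → H
F(5)+F(5): 10 → K
R(17)+P(15): 32≡6 → G
J(9)+C(2): 11 → L
K(10)+A(0): 10 → K
C(2)+J(9): 11 → L
S(18)+F(5): 23 → X
B(1)+F(5): 6 → G
Y(24)+P(15): 39≡13 → N
J(9)+C(2): 11 → L
A(0)+A(0): 0 → A
H(7)+J(9): 16 → Q
P(15)+F(5): 20 → U
I(8)+F(5): 13 → N

HKGLKLXGNLAQUN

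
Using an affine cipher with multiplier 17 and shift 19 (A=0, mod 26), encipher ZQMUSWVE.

CFPVNDMJ

Z(25): 17·25+19=444≡2 → C
Q(16): 17·16+19=291≡5 → F
M(12): 17·12+19=223≡15 → P
U(20): 17·20+19=359≡21 → V
S(18): 17·18+19=325≡13 → N
W(22): 17·22+19=393≡3 → D
V(21): 17·21+19=376≡12 → M
E(4): 17·4+19=87≡9 → J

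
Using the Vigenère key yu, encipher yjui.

Repeat the key across the message: yuyu
y(24)+y(24): 48≡22 → w
j(9)+u(20): 29≡3 → d
u(20)+y(24): 44≡18 → s
i(8)+u(20): 28≡2 → c

wdsc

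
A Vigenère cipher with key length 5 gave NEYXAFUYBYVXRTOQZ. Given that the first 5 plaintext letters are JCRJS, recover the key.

Subtract each crib letter from the matching ciphertext letter (mod 26):
N(13)−J(9)=4 → E
E(4)−C(2)=2 → C
Y(24)−R(17)=7 → H
X(23)−J(9)=14 → O
A(0)−S(18)=-18≡8 → I

ECHOI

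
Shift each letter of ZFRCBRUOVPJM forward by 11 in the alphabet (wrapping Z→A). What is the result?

KQCNMCFZGAUX

Z(25): 25+11=36≡10 → K
F(5): 5+11=16 → Q
R(17): 17+11=28≡2 → C
C(2): 2+11=13 → N
B(1): 1+11=12 → M
R(17): 17+11=28≡2 → C
U(20): 20+11=31≡5 → F
O(14): 14+11=25 → Z
V(21): 21+11=32≡6 → G
P(15): 15+11=26≡0 → A
J(9): 9+11=20 → U
M(12): 12+11=23 → X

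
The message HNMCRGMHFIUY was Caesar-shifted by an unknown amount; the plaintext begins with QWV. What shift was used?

17

From the crib: H(7)−Q(16)=-9≡17, so the shift is 17.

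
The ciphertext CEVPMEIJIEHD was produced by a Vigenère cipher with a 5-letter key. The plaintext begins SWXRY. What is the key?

KIYYO

Subtract each crib letter from the matching ciphertext letter (mod 26):
C(2)−S(18)=-16≡10 → K
E(4)−W(22)=-18≡8 → I
V(21)−X(23)=-2≡24 → Y
P(15)−R(17)=-2≡24 → Y
M(12)−Y(24)=-12≡14 → O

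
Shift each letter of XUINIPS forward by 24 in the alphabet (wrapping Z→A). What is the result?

X(23): 23+24=47≡21 → V
U(20): 20+24=44≡18 → S
I(8): 8+24=32≡6 → G
N(13): 13+24=37≡11 → L
I(8): 8+24=32≡6 → G
P(15): 15+24=39≡13 → N
S(18): 18+24=42≡16 → Q

VSGLGNQ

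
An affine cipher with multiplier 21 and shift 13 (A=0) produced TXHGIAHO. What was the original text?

The inverse of 21 mod 26 is 5, since 21·5=105≡1. Apply D(y)=5·(y−13) mod 26:
T(19): 5·(19−13)=30≡4 → E
X(23): 5·(23−13)=50≡24 → Y
H(7): 5·(7−13)=-30≡22 → W
G(6): 5·(6−13)=-35≡17 → R
I(8): 5·(8−13)=-25≡1 → B
A(0): 5·(0−13)=-65≡13 → N
H(7): 5·(7−13)=-30≡22 → W
O(14): 5·(14−13)=5 → F

EYWRBNWF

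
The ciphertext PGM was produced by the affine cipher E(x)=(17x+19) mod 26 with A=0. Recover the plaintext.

The inverse of 17 mod 26 is 23, since 17·23=391≡1. Apply D(y)=23·(y−19) mod 26:
P(15): 23·(15−19)=-92≡12 → M
G(6): 23·(6−19)=-299≡13 → N
M(12): 23·(12−19)=-161≡21 → V

MNV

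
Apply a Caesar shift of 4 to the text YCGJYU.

CGKNCY

Y(24): 24+4=28≡2 → C
C(2): 2+4=6 → G
G(6): 6+4=10 → K
J(9): 9+4=13 → N
Y(24): 24+4=28≡2 → C
U(20): 20+4=24 → Y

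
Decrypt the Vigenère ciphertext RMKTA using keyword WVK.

VRAXF

Repeat the key across the ciphertext: WVKWV
R(17)−W(22): -5≡21 → V
M(12)−V(21): -9≡17 → R
K(10)−K(10): 0 → A
T(19)−W(22): -3≡23 → X
A(0)−V(21): -21≡5 → F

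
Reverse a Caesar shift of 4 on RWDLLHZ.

NSZHHDV

R(17): 17−4=13 → N
W(22): 22−4=18 → S
D(3): 3−4=-1≡25 → Z
L(11): 11−4=7 → H
L(11): 11−4=7 → H
H(7): 7−4=3 → D
Z(25): 25−4=21 → V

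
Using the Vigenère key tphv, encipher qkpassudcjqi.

jzwvlhbyvyxd

Repeat the key across the message: tphvtphvtphv
q(16)+t(19): 35≡9 → j
k(10)+p(15): 25 → z
p(15)+h(7): 22 → w
a(0)+v(21): 21 → v
s(18)+t(19): 37≡11 → l
s(18)+p(15): 33≡7 → h
u(20)+h(7): 27≡1 → b
d(3)+v(21): 24 → y
c(2)+t(19): 21 → v
j(9)+p(15): 24 → y
q(16)+h(7): 23 → x
i(8)+v(21): 29≡3 → d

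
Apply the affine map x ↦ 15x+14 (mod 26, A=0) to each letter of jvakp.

j(9): 15·9+14=149≡19 → t
v(21): 15·21+14=329≡17 → r
a(0): 15·0+14=14 → o
k(10): 15·10+14=164≡8 → i
p(15): 15·15+14=239≡5 → f

troif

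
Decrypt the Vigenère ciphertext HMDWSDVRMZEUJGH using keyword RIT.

QEKFKKEJTIWBSYO

Repeat the key across the ciphertext: RITRITRITRITRIT
H(7)−R(17): -10≡16 → Q
M(12)−I(8): 4 → E
D(3)−T(19): -16≡10 → K
W(22)−R(17): 5 → F
S(18)−I(8): 10 → K
D(3)−T(19): -16≡10 → K
V(21)−R(17): 4 → E
R(17)−I(8): 9 → J
M(12)−T(19): -7≡19 → T
Z(25)−R(17): 8 → I
E(4)−I(8): -4≡22 → W
U(20)−T(19): 1 → B
J(9)−R(17): -8≡18 → S
G(6)−I(8): -2≡24 → Y
H(7)−T(19): -12≡14 → O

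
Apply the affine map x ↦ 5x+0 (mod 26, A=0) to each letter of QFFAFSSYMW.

Q(16): 5·16+0=80≡2 → C
F(5): 5·5+0=25 → Z
F(5): 5·5+0=25 → Z
A(0): 5·0+0=0 → A
F(5): 5·5+0=25 → Z
S(18): 5·18+0=90≡12 → M
S(18): 5·18+0=90≡12 → M
Y(24): 5·24+0=120≡16 → Q
M(12): 5·12+0=60≡8 → I
W(22): 5·22+0=110≡6 → G

CZZAZMMQIG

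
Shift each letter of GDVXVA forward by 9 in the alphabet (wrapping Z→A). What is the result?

PMEGEJ

G(6): 6+9=15 → P
D(3): 3+9=12 → M
V(21): 21+9=30≡4 → E
X(23): 23+9=32≡6 → G
V(21): 21+9=30≡4 → E
A(0): 0+9=9 → J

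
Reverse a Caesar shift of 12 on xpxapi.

x(23): 23−12=11 → l
p(15): 15−12=3 → d
x(23): 23−12=11 → l
a(0): 0−12=-12≡14 → o
p(15): 15−12=3 → d
i(8): 8−12=-4≡22 → w

ldlodw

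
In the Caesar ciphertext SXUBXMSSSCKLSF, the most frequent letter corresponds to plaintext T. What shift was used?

25

The most frequent ciphertext letter is S (appears 5 times).
S is position 18; T is position 19.
Shift = -1≡25.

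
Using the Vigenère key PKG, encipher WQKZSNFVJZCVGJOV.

Repeat the key across the message: PKGPKGPKGPKGPKGP
W(22)+P(15): 37≡11 → L
Q(16)+K(10): 26≡0 → A
K(10)+G(6): 16 → Q
Z(25)+P(15): 40≡14 → O
S(18)+K(10): 28≡2 → C
N(13)+G(6): 19 → T
F(5)+P(15): 20 → U
V(21)+K(10): 31≡5 → F
J(9)+G(6): 15 → P
Z(25)+P(15): 40≡14 → O
C(2)+K(10): 12 → M
V(21)+G(6): 27≡1 → B
G(6)+P(15): 21 → V
J(9)+K(10): 19 → T
O(14)+G(6): 20 → U
V(21)+P(15): 36≡10 → K

LAQOCTUFPOMBVTUK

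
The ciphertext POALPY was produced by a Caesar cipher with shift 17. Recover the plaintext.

YXJUYH

P(15): 15−17=-2≡24 → Y
O(14): 14−17=-3≡23 → X
A(0): 0−17=-17≡9 → J
L(11): 11−17=-6≡20 → U
P(15): 15−17=-2≡24 → Y
Y(24): 24−17=7 → H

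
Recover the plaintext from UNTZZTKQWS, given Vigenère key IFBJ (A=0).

MISQROJHON

Repeat the key across the ciphertext: IFBJIFBJIF
U(20)−I(8): 12 → M
N(13)−F(5): 8 → I
T(19)−B(1): 18 → S
Z(25)−J(9): 16 → Q
Z(25)−I(8): 17 → R
T(19)−F(5): 14 → O
K(10)−B(1): 9 → J
Q(16)−J(9): 7 → H
W(22)−I(8): 14 → O
S(18)−F(5): 13 → N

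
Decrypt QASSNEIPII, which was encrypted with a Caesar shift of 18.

Q(16): 16−18=-2≡24 → Y
A(0): 0−18=-18≡8 → I
S(18): 18−18=0 → A
S(18): 18−18=0 → A
N(13): 13−18=-5≡21 → V
E(4): 4−18=-14≡12 → M
I(8): 8−18=-10≡16 → Q
P(15): 15−18=-3≡23 → X
I(8): 8−18=-10≡16 → Q
I(8): 8−18=-10≡16 → Q

YIAAVMQXQQ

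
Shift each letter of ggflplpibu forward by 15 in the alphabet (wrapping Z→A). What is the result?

vvuaeaexqj

g(6): 6+15=21 → v
g(6): 6+15=21 → v
f(5): 5+15=20 → u
l(11): 11+15=26≡0 → a
p(15): 15+15=30≡4 → e
l(11): 11+15=26≡0 → a
p(15): 15+15=30≡4 → e
i(8): 8+15=23 → x
b(1): 1+15=16 → q
u(20): 20+15=35≡9 → j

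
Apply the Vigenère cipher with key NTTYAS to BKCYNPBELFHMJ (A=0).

ODVWNHOXEDHEW

Repeat the key across the message: NTTYASNTTYASN
B(1)+N(13): 14 → O
K(10)+T(19): 29≡3 → D
C(2)+T(19): 21 → V
Y(24)+Y(24): 48≡22 → W
N(13)+A(0): 13 → N
P(15)+S(18): 33≡7 → H
B(1)+N(13): 14 → O
E(4)+T(19): 23 → X
L(11)+T(19): 30≡4 → E
F(5)+Y(24): 29≡3 → D
H(7)+A(0): 7 → H
M(12)+S(18): 30≡4 → E
J(9)+N(13): 22 → W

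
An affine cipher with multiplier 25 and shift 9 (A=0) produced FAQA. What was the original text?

EJTJ

The inverse of 25 mod 26 is 25, since 25·25=625≡1. Apply D(y)=25·(y−9) mod 26:
F(5): 25·(5−9)=-100≡4 → E
A(0): 25·(0−9)=-225≡9 → J
Q(16): 25·(16−9)=175≡19 → T
A(0): 25·(0−9)=-225≡9 → J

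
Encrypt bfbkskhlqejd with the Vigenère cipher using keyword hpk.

Repeat the key across the message: hpkhpkhpkhpk
b(1)+h(7): 8 → i
f(5)+p(15): 20 → u
b(1)+k(10): 11 → l
k(10)+h(7): 17 → r
s(18)+p(15): 33≡7 → h
k(10)+k(10): 20 → u
h(7)+h(7): 14 → o
l(11)+p(15): 26≡0 → a
q(16)+k(10): 26≡0 → a
e(4)+h(7): 11 → l
j(9)+p(15): 24 → y
d(3)+k(10): 13 → n

iulrhuoaalyn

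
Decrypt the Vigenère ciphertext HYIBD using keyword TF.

OTPWK

Repeat the key across the ciphertext: TFTFT
H(7)−T(19): -12≡14 → O
Y(24)−F(5): 19 → T
I(8)−T(19): -11≡15 → P
B(1)−F(5): -4≡22 → W
D(3)−T(19): -16≡10 → K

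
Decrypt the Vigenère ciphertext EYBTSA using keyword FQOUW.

Repeat the key across the ciphertext: FQOUWF
E(4)−F(5): -1≡25 → Z
Y(24)−Q(16): 8 → I
B(1)−O(14): -13≡13 → N
T(19)−U(20): -1≡25 → Z
S(18)−W(22): -4≡22 → W
A(0)−F(5): -5≡21 → V

ZINZWV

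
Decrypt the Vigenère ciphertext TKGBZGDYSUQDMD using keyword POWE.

EWKXKSHUDGUZXP

Repeat the key across the ciphertext: POWEPOWEPOWEPO
T(19)−P(15): 4 → E
K(10)−O(14): -4≡22 → W
G(6)−W(22): -16≡10 → K
B(1)−E(4): -3≡23 → X
Z(25)−P(15): 10 → K
G(6)−O(14): -8≡18 → S
D(3)−W(22): -19≡7 → H
Y(24)−E(4): 20 → U
S(18)−P(15): 3 → D
U(20)−O(14): 6 → G
Q(16)−W(22): -6≡20 → U
D(3)−E(4): -1≡25 → Z
M(12)−P(15): -3≡23 → X
D(3)−O(14): -11≡15 → P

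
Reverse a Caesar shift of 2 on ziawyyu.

xgyuwws

z(25): 25−2=23 → x
i(8): 8−2=6 → g
a(0): 0−2=-2≡24 → y
w(22): 22−2=20 → u
y(24): 24−2=22 → w
y(24): 24−2=22 → w
u(20): 20−2=18 → s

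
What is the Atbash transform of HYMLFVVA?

H(7) → S(18)
Y(24) → B(1)
M(12) → N(13)
L(11) → O(14)
F(5) → U(20)
V(21) → E(4)
V(21) → E(4)
A(0) → Z(25)

SBNOUEEZ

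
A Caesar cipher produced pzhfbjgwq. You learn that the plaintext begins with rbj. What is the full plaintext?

From the crib: p(15)−r(17)=-2≡24, so the shift is 24.
Subtract 24 from each ciphertext letter:
p(15): 15−24=-9≡17 → r
z(25): 25−24=1 → b
h(7): 7−24=-17≡9 → j
f(5): 5−24=-19≡7 → h
b(1): 1−24=-23≡3 → d
j(9): 9−24=-15≡11 → l
g(6): 6−24=-18≡8 → i
w(22): 22−24=-2≡24 → y
q(16): 16−24=-8≡18 → s

rbjhdliys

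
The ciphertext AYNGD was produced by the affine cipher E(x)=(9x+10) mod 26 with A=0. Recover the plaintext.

WQJOF

The inverse of 9 mod 26 is 3, since 9·3=27≡1. Apply D(y)=3·(y−10) mod 26:
A(0): 3·(0−10)=-30≡22 → W
Y(24): 3·(24−10)=42≡16 → Q
N(13): 3·(13−10)=9 → J
G(6): 3·(6−10)=-12≡14 → O
D(3): 3·(3−10)=-21≡5 → F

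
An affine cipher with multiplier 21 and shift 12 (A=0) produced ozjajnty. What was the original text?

knlslfji

The inverse of 21 mod 26 is 5, since 21·5=105≡1. Apply D(y)=5·(y−12) mod 26:
o(14): 5·(14−12)=10 → k
z(25): 5·(25−12)=65≡13 → n
j(9): 5·(9−12)=-15≡11 → l
a(0): 5·(0−12)=-60≡18 → s
j(9): 5·(9−12)=-15≡11 → l
n(13): 5·(13−12)=5 → f
t(19): 5·(19−12)=35≡9 → j
y(24): 5·(24−12)=60≡8 → i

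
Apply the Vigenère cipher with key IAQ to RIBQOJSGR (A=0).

Repeat the key across the message: IAQIAQIAQ
R(17)+I(8): 25 → Z
I(8)+A(0): 8 → I
B(1)+Q(16): 17 → R
Q(16)+I(8): 24 → Y
O(14)+A(0): 14 → O
J(9)+Q(16): 25 → Z
S(18)+I(8): 26≡0 → A
G(6)+A(0): 6 → G
R(17)+Q(16): 33≡7 → H

ZIRYOZAGH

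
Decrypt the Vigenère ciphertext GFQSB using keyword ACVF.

GDVNB

Repeat the key across the ciphertext: ACVFA
G(6)−A(0): 6 → G
F(5)−C(2): 3 → D
Q(16)−V(21): -5≡21 → V
S(18)−F(5): 13 → N
B(1)−A(0): 1 → B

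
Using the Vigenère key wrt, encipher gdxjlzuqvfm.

cuqfcsqhobd

Repeat the key across the message: wrtwrtwrtwr
g(6)+w(22): 28≡2 → c
d(3)+r(17): 20 → u
x(23)+t(19): 42≡16 → q
j(9)+w(22): 31≡5 → f
l(11)+r(17): 28≡2 → c
z(25)+t(19): 44≡18 → s
u(20)+w(22): 42≡16 → q
q(16)+r(17): 33≡7 → h
v(21)+t(19): 40≡14 → o
f(5)+w(22): 27≡1 → b
m(12)+r(17): 29≡3 → d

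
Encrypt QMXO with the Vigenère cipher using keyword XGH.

NSEL

Repeat the key across the message: XGHX
Q(16)+X(23): 39≡13 → N
M(12)+G(6): 18 → S
X(23)+H(7): 30≡4 → E
O(14)+X(23): 37≡11 → L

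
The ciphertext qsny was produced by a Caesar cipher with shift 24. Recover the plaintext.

supa

q(16): 16−24=-8≡18 → s
s(18): 18−24=-6≡20 → u
n(13): 13−24=-11≡15 → p
y(24): 24−24=0 → a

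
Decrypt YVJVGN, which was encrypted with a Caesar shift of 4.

URFRCJ

Y(24): 24−4=20 → U
V(21): 21−4=17 → R
J(9): 9−4=5 → F
V(21): 21−4=17 → R
G(6): 6−4=2 → C
N(13): 13−4=9 → J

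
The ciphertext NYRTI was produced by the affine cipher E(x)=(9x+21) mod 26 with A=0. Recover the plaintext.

The inverse of 9 mod 26 is 3, since 9·3=27≡1. Apply D(y)=3·(y−21) mod 26:
N(13): 3·(13−21)=-24≡2 → C
Y(24): 3·(24−21)=9 → J
R(17): 3·(17−21)=-12≡14 → O
T(19): 3·(19−21)=-6≡20 → U
I(8): 3·(8−21)=-39≡13 → N

CJOUN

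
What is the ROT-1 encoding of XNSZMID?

X(23): 23+1=24 → Y
N(13): 13+1=14 → O
S(18): 18+1=19 → T
Z(25): 25+1=26≡0 → A
M(12): 12+1=13 → N
I(8): 8+1=9 → J
D(3): 3+1=4 → E

YOTANJE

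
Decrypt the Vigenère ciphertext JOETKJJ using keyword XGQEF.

MIOPFMD

Repeat the key across the ciphertext: XGQEFXG
J(9)−X(23): -14≡12 → M
O(14)−G(6): 8 → I
E(4)−Q(16): -12≡14 → O
T(19)−E(4): 15 → P
K(10)−F(5): 5 → F
J(9)−X(23): -14≡12 → M
J(9)−G(6): 3 → D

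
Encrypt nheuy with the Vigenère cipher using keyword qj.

dqudo

Repeat the key across the message: qjqjq
n(13)+q(16): 29≡3 → d
h(7)+j(9): 16 → q
e(4)+q(16): 20 → u
u(20)+j(9): 29≡3 → d
y(24)+q(16): 40≡14 → o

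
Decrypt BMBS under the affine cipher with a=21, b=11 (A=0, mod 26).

The inverse of 21 mod 26 is 5, since 21·5=105≡1. Apply D(y)=5·(y−11) mod 26:
B(1): 5·(1−11)=-50≡2 → C
M(12): 5·(12−11)=5 → F
B(1): 5·(1−11)=-50≡2 → C
S(18): 5·(18−11)=35≡9 → J

CFCJ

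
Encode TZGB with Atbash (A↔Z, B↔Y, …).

T(19) → G(6)
Z(25) → A(0)
G(6) → T(19)
B(1) → Y(24)

GATY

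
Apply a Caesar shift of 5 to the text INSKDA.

I(8): 8+5=13 → N
N(13): 13+5=18 → S
S(18): 18+5=23 → X
K(10): 10+5=15 → P
D(3): 3+5=8 → I
A(0): 0+5=5 → F

NSXPIF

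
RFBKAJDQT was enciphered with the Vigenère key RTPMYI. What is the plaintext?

Repeat the key across the ciphertext: RTPMYIRTP
R(17)−R(17): 0 → A
F(5)−T(19): -14≡12 → M
B(1)−P(15): -14≡12 → M
K(10)−M(12): -2≡24 → Y
A(0)−Y(24): -24≡2 → C
J(9)−I(8): 1 → B
D(3)−R(17): -14≡12 → M
Q(16)−T(19): -3≡23 → X
T(19)−P(15): 4 → E

AMMYCBMXE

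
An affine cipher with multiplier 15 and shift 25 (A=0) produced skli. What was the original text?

dzgl

The inverse of 15 mod 26 is 7, since 15·7=105≡1. Apply D(y)=7·(y−25) mod 26:
s(18): 7·(18−25)=-49≡3 → d
k(10): 7·(10−25)=-105≡25 → z
l(11): 7·(11−25)=-98≡6 → g
i(8): 7·(8−25)=-119≡11 → l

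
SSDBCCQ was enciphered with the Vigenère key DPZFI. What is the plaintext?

PDEWUZB

Repeat the key across the ciphertext: DPZFIDP
S(18)−D(3): 15 → P
S(18)−P(15): 3 → D
D(3)−Z(25): -22≡4 → E
B(1)−F(5): -4≡22 → W
C(2)−I(8): -6≡20 → U
C(2)−D(3): -1≡25 → Z
Q(16)−P(15): 1 → B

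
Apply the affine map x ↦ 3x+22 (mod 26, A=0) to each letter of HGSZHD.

ROYTRF

H(7): 3·7+22=43≡17 → R
G(6): 3·6+22=40≡14 → O
S(18): 3·18+22=76≡24 → Y
Z(25): 3·25+22=97≡19 → T
H(7): 3·7+22=43≡17 → R
D(3): 3·3+22=31≡5 → F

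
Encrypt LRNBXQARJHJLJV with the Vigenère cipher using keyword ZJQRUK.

Repeat the key across the message: ZJQRUKZJQRUKZJ
L(11)+Z(25): 36≡10 → K
R(17)+J(9): 26≡0 → A
N(13)+Q(16): 29≡3 → D
B(1)+R(17): 18 → S
X(23)+U(20): 43≡17 → R
Q(16)+K(10): 26≡0 → A
A(0)+Z(25): 25 → Z
R(17)+J(9): 26≡0 → A
J(9)+Q(16): 25 → Z
H(7)+R(17): 24 → Y
J(9)+U(20): 29≡3 → D
L(11)+K(10): 21 → V
J(9)+Z(25): 34≡8 → I
V(21)+J(9): 30≡4 → E

KADSRAZAZYDVIE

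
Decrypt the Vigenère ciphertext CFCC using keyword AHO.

Repeat the key across the ciphertext: AHOA
C(2)−A(0): 2 → C
F(5)−H(7): -2≡24 → Y
C(2)−O(14): -12≡14 → O
C(2)−A(0): 2 → C

CYOC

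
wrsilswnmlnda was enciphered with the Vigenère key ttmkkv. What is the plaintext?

Repeat the key across the ciphertext: ttmkkvttmkkvt
w(22)−t(19): 3 → d
r(17)−t(19): -2≡24 → y
s(18)−m(12): 6 → g
i(8)−k(10): -2≡24 → y
l(11)−k(10): 1 → b
s(18)−v(21): -3≡23 → x
w(22)−t(19): 3 → d
n(13)−t(19): -6≡20 → u
m(12)−m(12): 0 → a
l(11)−k(10): 1 → b
n(13)−k(10): 3 → d
d(3)−v(21): -18≡8 → i
a(0)−t(19): -19≡7 → h

dygybxduabdih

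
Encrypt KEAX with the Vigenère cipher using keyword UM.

Repeat the key across the message: UMUM
K(10)+U(20): 30≡4 → E
E(4)+M(12): 16 → Q
A(0)+U(20): 20 → U
X(23)+M(12): 35≡9 → J

EQUJ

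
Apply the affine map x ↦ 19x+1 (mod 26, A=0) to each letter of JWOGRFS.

QDHLMSF

J(9): 19·9+1=172≡16 → Q
W(22): 19·22+1=419≡3 → D
O(14): 19·14+1=267≡7 → H
G(6): 19·6+1=115≡11 → L
R(17): 19·17+1=324≡12 → M
F(5): 19·5+1=96≡18 → S
S(18): 19·18+1=343≡5 → F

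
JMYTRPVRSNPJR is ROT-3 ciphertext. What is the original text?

GJVQOMSOPKMGO

J(9): 9−3=6 → G
M(12): 12−3=9 → J
Y(24): 24−3=21 → V
T(19): 19−3=16 → Q
R(17): 17−3=14 → O
P(15): 15−3=12 → M
V(21): 21−3=18 → S
R(17): 17−3=14 → O
S(18): 18−3=15 → P
N(13): 13−3=10 → K
P(15): 15−3=12 → M
J(9): 9−3=6 → G
R(17): 17−3=14 → O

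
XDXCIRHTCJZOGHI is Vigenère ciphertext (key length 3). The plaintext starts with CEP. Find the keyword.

Subtract each crib letter from the matching ciphertext letter (mod 26):
X(23)−C(2)=21 → V
D(3)−E(4)=-1≡25 → Z
X(23)−P(15)=8 → I

VZI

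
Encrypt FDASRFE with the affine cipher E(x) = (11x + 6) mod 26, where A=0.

JNGWLJY

F(5): 11·5+6=61≡9 → J
D(3): 11·3+6=39≡13 → N
A(0): 11·0+6=6 → G
S(18): 11·18+6=204≡22 → W
R(17): 11·17+6=193≡11 → L
F(5): 11·5+6=61≡9 → J
E(4): 11·4+6=50≡24 → Y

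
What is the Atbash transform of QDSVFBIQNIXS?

JWHEUYRJMRCH

Q(16) → J(9)
D(3) → W(22)
S(18) → H(7)
V(21) → E(4)
F(5) → U(20)
B(1) → Y(24)
I(8) → R(17)
Q(16) → J(9)
N(13) → M(12)
I(8) → R(17)
X(23) → C(2)
S(18) → H(7)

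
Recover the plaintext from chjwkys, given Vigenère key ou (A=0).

onvcwee

Repeat the key across the ciphertext: ouououo
c(2)−o(14): -12≡14 → o
h(7)−u(20): -13≡13 → n
j(9)−o(14): -5≡21 → v
w(22)−u(20): 2 → c
k(10)−o(14): -4≡22 → w
y(24)−u(20): 4 → e
s(18)−o(14): 4 → e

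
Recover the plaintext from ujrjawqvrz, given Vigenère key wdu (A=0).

Repeat the key across the ciphertext: wduwduwduw
u(20)−w(22): -2≡24 → y
j(9)−d(3): 6 → g
r(17)−u(20): -3≡23 → x
j(9)−w(22): -13≡13 → n
a(0)−d(3): -3≡23 → x
w(22)−u(20): 2 → c
q(16)−w(22): -6≡20 → u
v(21)−d(3): 18 → s
r(17)−u(20): -3≡23 → x
z(25)−w(22): 3 → d

ygxnxcusxd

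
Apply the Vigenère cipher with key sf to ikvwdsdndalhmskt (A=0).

apnbvxvsvfdmexcy

Repeat the key across the message: sfsfsfsfsfsfsfsf
i(8)+s(18): 26≡0 → a
k(10)+f(5): 15 → p
v(21)+s(18): 39≡13 → n
w(22)+f(5): 27≡1 → b
d(3)+s(18): 21 → v
s(18)+f(5): 23 → x
d(3)+s(18): 21 → v
n(13)+f(5): 18 → s
d(3)+s(18): 21 → v
a(0)+f(5): 5 → f
l(11)+s(18): 29≡3 → d
h(7)+f(5): 12 → m
m(12)+s(18): 30≡4 → e
s(18)+f(5): 23 → x
k(10)+s(18): 28≡2 → c
t(19)+f(5): 24 → y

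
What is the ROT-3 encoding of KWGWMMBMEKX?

K(10): 10+3=13 → N
W(22): 22+3=25 → Z
G(6): 6+3=9 → J
W(22): 22+3=25 → Z
M(12): 12+3=15 → P
M(12): 12+3=15 → P
B(1): 1+3=4 → E
M(12): 12+3=15 → P
E(4): 4+3=7 → H
K(10): 10+3=13 → N
X(23): 23+3=26≡0 → A

NZJZPPEPHNA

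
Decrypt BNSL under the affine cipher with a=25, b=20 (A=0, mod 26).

THCJ

The inverse of 25 mod 26 is 25, since 25·25=625≡1. Apply D(y)=25·(y−20) mod 26:
B(1): 25·(1−20)=-475≡19 → T
N(13): 25·(13−20)=-175≡7 → H
S(18): 25·(18−20)=-50≡2 → C
L(11): 25·(11−20)=-225≡9 → J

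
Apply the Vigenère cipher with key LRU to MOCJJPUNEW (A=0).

XFWUAJFEYH

Repeat the key across the message: LRULRULRUL
M(12)+L(11): 23 → X
O(14)+R(17): 31≡5 → F
C(2)+U(20): 22 → W
J(9)+L(11): 20 → U
J(9)+R(17): 26≡0 → A
P(15)+U(20): 35≡9 → J
U(20)+L(11): 31≡5 → F
N(13)+R(17): 30≡4 → E
E(4)+U(20): 24 → Y
W(22)+L(11): 33≡7 → H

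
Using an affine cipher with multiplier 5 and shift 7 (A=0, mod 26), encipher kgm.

flp

k(10): 5·10+7=57≡5 → f
g(6): 5·6+7=37≡11 → l
m(12): 5·12+7=67≡15 → p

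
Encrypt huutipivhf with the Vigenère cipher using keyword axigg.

hrczopfdnl

Repeat the key across the message: axiggaxigg
h(7)+a(0): 7 → h
u(20)+x(23): 43≡17 → r
u(20)+i(8): 28≡2 → c
t(19)+g(6): 25 → z
i(8)+g(6): 14 → o
p(15)+a(0): 15 → p
i(8)+x(23): 31≡5 → f
v(21)+i(8): 29≡3 → d
h(7)+g(6): 13 → n
f(5)+g(6): 11 → l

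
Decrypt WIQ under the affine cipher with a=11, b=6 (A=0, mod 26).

SMI

The inverse of 11 mod 26 is 19, since 11·19=209≡1. Apply D(y)=19·(y−6) mod 26:
W(22): 19·(22−6)=304≡18 → S
I(8): 19·(8−6)=38≡12 → M
Q(16): 19·(16−6)=190≡8 → I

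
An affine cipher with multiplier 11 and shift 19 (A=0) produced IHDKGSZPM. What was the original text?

The inverse of 11 mod 26 is 19, since 11·19=209≡1. Apply D(y)=19·(y−19) mod 26:
I(8): 19·(8−19)=-209≡25 → Z
H(7): 19·(7−19)=-228≡6 → G
D(3): 19·(3−19)=-304≡8 → I
K(10): 19·(10−19)=-171≡11 → L
G(6): 19·(6−19)=-247≡13 → N
S(18): 19·(18−19)=-19≡7 → H
Z(25): 19·(25−19)=114≡10 → K
P(15): 19·(15−19)=-76≡2 → C
M(12): 19·(12−19)=-133≡23 → X

ZGILNHKCX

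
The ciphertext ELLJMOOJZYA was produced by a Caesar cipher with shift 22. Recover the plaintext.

E(4): 4−22=-18≡8 → I
L(11): 11−22=-11≡15 → P
L(11): 11−22=-11≡15 → P
J(9): 9−22=-13≡13 → N
M(12): 12−22=-10≡16 → Q
O(14): 14−22=-8≡18 → S
O(14): 14−22=-8≡18 → S
J(9): 9−22=-13≡13 → N
Z(25): 25−22=3 → D
Y(24): 24−22=2 → C
A(0): 0−22=-22≡4 → E

IPPNQSSNDCE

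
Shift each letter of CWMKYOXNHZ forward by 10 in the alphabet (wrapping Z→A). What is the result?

MGWUIYHXRJ

C(2): 2+10=12 → M
W(22): 22+10=32≡6 → G
M(12): 12+10=22 → W
K(10): 10+10=20 → U
Y(24): 24+10=34≡8 → I
O(14): 14+10=24 → Y
X(23): 23+10=33≡7 → H
N(13): 13+10=23 → X
H(7): 7+10=17 → R
Z(25): 25+10=35≡9 → J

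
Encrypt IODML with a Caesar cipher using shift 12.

I(8): 8+12=20 → U
O(14): 14+12=26≡0 → A
D(3): 3+12=15 → P
M(12): 12+12=24 → Y
L(11): 11+12=23 → X

UAPYX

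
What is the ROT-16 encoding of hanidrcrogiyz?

xqdythshewyop

h(7): 7+16=23 → x
a(0): 0+16=16 → q
n(13): 13+16=29≡3 → d
i(8): 8+16=24 → y
d(3): 3+16=19 → t
r(17): 17+16=33≡7 → h
c(2): 2+16=18 → s
r(17): 17+16=33≡7 → h
o(14): 14+16=30≡4 → e
g(6): 6+16=22 → w
i(8): 8+16=24 → y
y(24): 24+16=40≡14 → o
z(25): 25+16=41≡15 → p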